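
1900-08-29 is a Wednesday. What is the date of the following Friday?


Current: Wednesday
Target: Friday
Days ahead: 2

Next Friday: 1900-08-31


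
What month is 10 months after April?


April is month 4
4 + 10 = 14; wrap: 14 - 12 = 2

February


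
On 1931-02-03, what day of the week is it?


Date: February 3, 1931
Anchor: Jan 1, 1931. With p = 1931 - 1 = 1930: (p + p//4 - p//100 + p//400) mod 7 = (1930 + 482 - 19 + 4) mod 7 = 2397 mod 7 = 3 -> Thursday (Mon=0 ... Sun=6)
Days before February (Jan): 31; offset = 31 + 3 - 1 = 33
Weekday index = (3 + 33) mod 7 = 1

Day of the week: Tuesday


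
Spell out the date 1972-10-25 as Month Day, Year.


ISO 1972-10-25 parses as year=1972, month=10, day=25
Month 10 -> October

October 25, 1972


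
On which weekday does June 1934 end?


June 1934 has 30 days
Anchor: Jan 1, 1934. With p = 1934 - 1 = 1933: (p + p//4 - p//100 + p//400) mod 7 = (1933 + 483 - 19 + 4) mod 7 = 2401 mod 7 = 0 -> Monday (Mon=0 ... Sun=6)
Days before June (Jan-May): 151; June 1 index = (0 + 151) mod 7 = 4 -> Friday
Last day offset: 30 - 1 = 29 days
Weekday index = (4 + 29) mod 7 = 5

Saturday, June 30


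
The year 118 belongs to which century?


Century = (year - 1) // 100 + 1
= (118 - 1) // 100 + 1
= 117 // 100 + 1
= 1 + 1

2nd century


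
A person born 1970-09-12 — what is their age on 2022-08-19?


Birth: 1970-09-12
Reference: 2022-08-19
Year difference: 2022 - 1970 = 52
Birthday not yet reached in 2022, subtract 1

51 years old


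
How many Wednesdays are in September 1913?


September 1913 has 30 days
Anchor: Jan 1, 1913. With p = 1913 - 1 = 1912: (p + p//4 - p//100 + p//400) mod 7 = (1912 + 478 - 19 + 4) mod 7 = 2375 mod 7 = 2 -> Wednesday (Mon=0 ... Sun=6)
Days before September (Jan-Aug): 243; September 1 index = (2 + 243) mod 7 = 0 -> Monday
First Wednesday is September 3
Wednesdays: 3, 10, 17, 24

4 Wednesdays


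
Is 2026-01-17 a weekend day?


Anchor: Jan 1, 2026. With p = 2026 - 1 = 2025: (p + p//4 - p//100 + p//400) mod 7 = (2025 + 506 - 20 + 5) mod 7 = 2516 mod 7 = 3 -> Thursday (Mon=0 ... Sun=6)
Day of year: 17; offset = 16
Weekday index = (3 + 16) mod 7 = 5 -> Saturday
Weekend days: Saturday, Sunday

Yes


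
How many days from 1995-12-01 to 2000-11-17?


From 1995-12-01 to 2000-11-17
1995-12-01: days before December = 31 + 28 + 31 + 30 + 31 + 30 + 31 + 31 + 30 + 31 + 30 = 334 (1995 is not a leap year); day of year = 334 + 1 = 335
2000-11-17: days before November = 31 + 29 + 31 + 30 + 31 + 30 + 31 + 31 + 30 + 31 = 305 (2000 is a leap year); day of year = 305 + 17 = 322
Rest of 1995: 365 - 335 = 30
Full years 1996 (366), 1997 (365), 1998 (365), 1999 (365): 1461
Total = 30 + 1461 + 322 = 1813

1813 days


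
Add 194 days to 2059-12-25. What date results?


Start: 2059-12-25, add 194 days
December 2059 has 31 days: 31 - 25 = 6 days to December 31 -> 188 left
January 2060 has 31 days -> 157 left
February 2060 has 29 days -> 128 left
March 2060 has 31 days -> 97 left
April 2060 has 30 days -> 67 left
May 2060 has 31 days -> 36 left
June 2060 has 30 days -> 6 left
July 2060: 6 <= 31 -> lands on July 6

Result: 2060-07-06


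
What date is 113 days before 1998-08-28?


Start: 1998-08-28, subtract 113 days
Back 28 days from August 28 reaches July 31, 1998 -> 85 left
July 1998 has 31 days -> back to June 30, 1998 -> 54 left
June 1998 has 30 days -> back to May 31, 1998 -> 24 left
May 1998: 31 - 24 = 7 -> lands on May 7

Result: 1998-05-07


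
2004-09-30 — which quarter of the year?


Month: September (month 9)
Q1: Jan-Mar, Q2: Apr-Jun, Q3: Jul-Sep, Q4: Oct-Dec

Q3


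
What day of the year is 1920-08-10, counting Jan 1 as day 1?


Date: August 10, 1920
Days in months 1 through 7: 213
Plus 10 days in August

Day of year: 223


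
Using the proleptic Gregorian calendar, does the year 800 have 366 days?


Gregorian leap year rule: divisible by 4, but not by 100, unless also by 400.
800 is divisible by 400 -> leap year

Yes


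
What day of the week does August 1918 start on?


Target: August 1, 1918
Anchor: Jan 1, 1918. With p = 1918 - 1 = 1917: (p + p//4 - p//100 + p//400) mod 7 = (1917 + 479 - 19 + 4) mod 7 = 2381 mod 7 = 1 -> Tuesday (Mon=0 ... Sun=6)
Days before August (Jan-Jul): 212 days
Weekday index = (1 + 212) mod 7 = 3

Thursday


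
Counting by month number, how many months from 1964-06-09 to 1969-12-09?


From June 1964 to December 1969
5 years * 12 = 60 months, plus 6 months = 66

66 months


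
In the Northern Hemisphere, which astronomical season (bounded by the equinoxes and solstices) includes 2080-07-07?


Date: July 7
Astronomical Summer (approx.; exact equinox/solstice day varies by year): June 21 to September 21
July 7 falls within the Summer window

Summer


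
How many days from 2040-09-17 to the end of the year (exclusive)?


Day of year: 261 of 366
Remaining = 366 - 261

105 days


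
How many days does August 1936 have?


August 1936

31 days


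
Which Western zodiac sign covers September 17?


Date: September 17
Conventional tropical zodiac dates: Virgo from August 23 onward; Libra starts September 23
September 17 falls within the Virgo range

Virgo


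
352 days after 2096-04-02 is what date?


Start: 2096-04-02, add 352 days
April 2096 has 30 days: 30 - 2 = 28 days to April 30 -> 324 left
May 2096 has 31 days -> 293 left
June 2096 has 30 days -> 263 left
July 2096 has 31 days -> 232 left
August 2096 has 31 days -> 201 left
September 2096 has 30 days -> 171 left
October 2096 has 31 days -> 140 left
November 2096 has 30 days -> 110 left
December 2096 has 31 days -> 79 left
January 2097 has 31 days -> 48 left
February 2097 has 28 days -> 20 left
March 2097: 20 <= 31 -> lands on March 20

Result: 2097-03-20


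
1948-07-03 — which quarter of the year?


Month: July (month 7)
Q1: Jan-Mar, Q2: Apr-Jun, Q3: Jul-Sep, Q4: Oct-Dec

Q3


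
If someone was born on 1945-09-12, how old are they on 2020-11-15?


Birth: 1945-09-12
Reference: 2020-11-15
Year difference: 2020 - 1945 = 75

75 years old


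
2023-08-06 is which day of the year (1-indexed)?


Date: August 6, 2023
Days in months 1 through 7: 212
Plus 6 days in August

Day of year: 218


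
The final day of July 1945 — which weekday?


July 1945 has 31 days
Anchor: Jan 1, 1945. With p = 1945 - 1 = 1944: (p + p//4 - p//100 + p//400) mod 7 = (1944 + 486 - 19 + 4) mod 7 = 2415 mod 7 = 0 -> Monday (Mon=0 ... Sun=6)
Days before July (Jan-Jun): 181; July 1 index = (0 + 181) mod 7 = 6 -> Sunday
Last day offset: 31 - 1 = 30 days
Weekday index = (6 + 30) mod 7 = 1

Tuesday, July 31


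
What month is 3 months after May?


May is month 5
5 + 3 = 8

August


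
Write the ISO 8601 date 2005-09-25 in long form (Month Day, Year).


ISO 2005-09-25 parses as year=2005, month=09, day=25
Month 9 -> September

September 25, 2005


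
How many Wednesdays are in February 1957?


February 1957 has 28 days
Anchor: Jan 1, 1957. With p = 1957 - 1 = 1956: (p + p//4 - p//100 + p//400) mod 7 = (1956 + 489 - 19 + 4) mod 7 = 2430 mod 7 = 1 -> Tuesday (Mon=0 ... Sun=6)
Days before February (Jan): 31; February 1 index = (1 + 31) mod 7 = 4 -> Friday
First Wednesday is February 6
Wednesdays: 6, 13, 20, 27

4 Wednesdays


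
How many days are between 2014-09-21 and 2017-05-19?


From 2014-09-21 to 2017-05-19
2014-09-21: days before September = 31 + 28 + 31 + 30 + 31 + 30 + 31 + 31 = 243 (2014 is not a leap year); day of year = 243 + 21 = 264
2017-05-19: days before May = 31 + 28 + 31 + 30 = 120 (2017 is not a leap year); day of year = 120 + 19 = 139
Rest of 2014: 365 - 264 = 101
Full years 2015 (365), 2016 (366): 731
Total = 101 + 731 + 139 = 971

971 days


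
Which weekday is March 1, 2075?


Target: March 1, 2075
Anchor: Jan 1, 2075. With p = 2075 - 1 = 2074: (p + p//4 - p//100 + p//400) mod 7 = (2074 + 518 - 20 + 5) mod 7 = 2577 mod 7 = 1 -> Tuesday (Mon=0 ... Sun=6)
Days before March (Jan-Feb): 59 days
Weekday index = (1 + 59) mod 7 = 4

Friday


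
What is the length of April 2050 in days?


April 2050

30 days


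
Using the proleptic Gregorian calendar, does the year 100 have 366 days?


Gregorian leap year rule: divisible by 4, but not by 100, unless also by 400.
100 is divisible by 100 but not 400 -> not a leap year

No


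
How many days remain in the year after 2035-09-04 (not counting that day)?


Day of year: 247 of 365
Remaining = 365 - 247

118 days


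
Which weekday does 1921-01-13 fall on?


Date: January 13, 1921
Anchor: Jan 1, 1921. With p = 1921 - 1 = 1920: (p + p//4 - p//100 + p//400) mod 7 = (1920 + 480 - 19 + 4) mod 7 = 2385 mod 7 = 5 -> Saturday (Mon=0 ... Sun=6)
Days into year = 13 - 1 = 12
Weekday index = (5 + 12) mod 7 = 3

Day of the week: Thursday


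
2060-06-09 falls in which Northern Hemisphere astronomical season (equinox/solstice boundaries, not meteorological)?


Date: June 9
Astronomical Spring (approx.; exact equinox/solstice day varies by year): March 20 to June 20
June 9 falls within the Spring window

Spring


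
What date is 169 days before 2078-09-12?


Start: 2078-09-12, subtract 169 days
Back 12 days from September 12 reaches August 31, 2078 -> 157 left
August 2078 has 31 days -> back to July 31, 2078 -> 126 left
July 2078 has 31 days -> back to June 30, 2078 -> 95 left
June 2078 has 30 days -> back to May 31, 2078 -> 65 left
May 2078 has 31 days -> back to April 30, 2078 -> 34 left
April 2078 has 30 days -> back to March 31, 2078 -> 4 left
March 2078: 31 - 4 = 27 -> lands on March 27

Result: 2078-03-27


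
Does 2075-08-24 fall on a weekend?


Anchor: Jan 1, 2075. With p = 2075 - 1 = 2074: (p + p//4 - p//100 + p//400) mod 7 = (2074 + 518 - 20 + 5) mod 7 = 2577 mod 7 = 1 -> Tuesday (Mon=0 ... Sun=6)
Day of year: 236; offset = 235
Weekday index = (1 + 235) mod 7 = 5 -> Saturday
Weekend days: Saturday, Sunday

Yes


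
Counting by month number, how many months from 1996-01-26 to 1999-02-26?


From January 1996 to February 1999
3 years * 12 = 36 months, plus 1 month = 37

37 months


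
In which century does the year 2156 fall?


Century = (year - 1) // 100 + 1
= (2156 - 1) // 100 + 1
= 2155 // 100 + 1
= 21 + 1

22nd century


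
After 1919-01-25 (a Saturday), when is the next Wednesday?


Current: Saturday
Target: Wednesday
Days ahead: 4

Next Wednesday: 1919-01-29


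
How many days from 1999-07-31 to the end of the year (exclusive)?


Day of year: 212 of 365
Remaining = 365 - 212

153 days


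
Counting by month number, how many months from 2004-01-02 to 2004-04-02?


From January 2004 to April 2004
0 years * 12 = 0 months, plus 3 months = 3

3 months


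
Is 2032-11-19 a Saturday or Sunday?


Anchor: Jan 1, 2032. With p = 2032 - 1 = 2031: (p + p//4 - p//100 + p//400) mod 7 = (2031 + 507 - 20 + 5) mod 7 = 2523 mod 7 = 3 -> Thursday (Mon=0 ... Sun=6)
Day of year: 324; offset = 323
Weekday index = (3 + 323) mod 7 = 4 -> Friday
Weekend days: Saturday, Sunday

No


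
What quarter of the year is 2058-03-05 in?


Month: March (month 3)
Q1: Jan-Mar, Q2: Apr-Jun, Q3: Jul-Sep, Q4: Oct-Dec

Q1


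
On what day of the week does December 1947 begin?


Target: December 1, 1947
Anchor: Jan 1, 1947. With p = 1947 - 1 = 1946: (p + p//4 - p//100 + p//400) mod 7 = (1946 + 486 - 19 + 4) mod 7 = 2417 mod 7 = 2 -> Wednesday (Mon=0 ... Sun=6)
Days before December (Jan-Nov): 334 days
Weekday index = (2 + 334) mod 7 = 0

Monday


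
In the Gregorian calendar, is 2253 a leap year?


Gregorian leap year rule: divisible by 4, but not by 100, unless also by 400.
2253 is not divisible by 4 -> not a leap year

No


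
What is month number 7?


Month 7 of 12

July


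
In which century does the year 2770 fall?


Century = (year - 1) // 100 + 1
= (2770 - 1) // 100 + 1
= 2769 // 100 + 1
= 27 + 1

28th century


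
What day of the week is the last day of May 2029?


May 2029 has 31 days
Anchor: Jan 1, 2029. With p = 2029 - 1 = 2028: (p + p//4 - p//100 + p//400) mod 7 = (2028 + 507 - 20 + 5) mod 7 = 2520 mod 7 = 0 -> Monday (Mon=0 ... Sun=6)
Days before May (Jan-Apr): 120; May 1 index = (0 + 120) mod 7 = 1 -> Tuesday
Last day offset: 31 - 1 = 30 days
Weekday index = (1 + 30) mod 7 = 3

Thursday, May 31


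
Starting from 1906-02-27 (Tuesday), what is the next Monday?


Current: Tuesday
Target: Monday
Days ahead: 6

Next Monday: 1906-03-05


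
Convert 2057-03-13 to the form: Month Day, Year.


ISO 2057-03-13 parses as year=2057, month=03, day=13
Month 3 -> March

March 13, 2057


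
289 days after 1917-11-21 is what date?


Start: 1917-11-21, add 289 days
November 1917 has 30 days: 30 - 21 = 9 days to November 30 -> 280 left
December 1917 has 31 days -> 249 left
January 1918 has 31 days -> 218 left
February 1918 has 28 days -> 190 left
March 1918 has 31 days -> 159 left
April 1918 has 30 days -> 129 left
May 1918 has 31 days -> 98 left
June 1918 has 30 days -> 68 left
July 1918 has 31 days -> 37 left
August 1918 has 31 days -> 6 left
September 1918: 6 <= 30 -> lands on September 6

Result: 1918-09-06


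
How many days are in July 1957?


July 1957

31 days


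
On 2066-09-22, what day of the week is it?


Date: September 22, 2066
Anchor: Jan 1, 2066. With p = 2066 - 1 = 2065: (p + p//4 - p//100 + p//400) mod 7 = (2065 + 516 - 20 + 5) mod 7 = 2566 mod 7 = 4 -> Friday (Mon=0 ... Sun=6)
Days before September (Jan-Aug): 243; offset = 243 + 22 - 1 = 264
Weekday index = (4 + 264) mod 7 = 2

Day of the week: Wednesday


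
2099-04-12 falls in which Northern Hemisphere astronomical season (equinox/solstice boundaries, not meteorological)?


Date: April 12
Astronomical Spring (approx.; exact equinox/solstice day varies by year): March 20 to June 20
April 12 falls within the Spring window

Spring


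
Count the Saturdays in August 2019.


August 2019 has 31 days
Anchor: Jan 1, 2019. With p = 2019 - 1 = 2018: (p + p//4 - p//100 + p//400) mod 7 = (2018 + 504 - 20 + 5) mod 7 = 2507 mod 7 = 1 -> Tuesday (Mon=0 ... Sun=6)
Days before August (Jan-Jul): 212; August 1 index = (1 + 212) mod 7 = 3 -> Thursday
First Saturday is August 3
Saturdays: 3, 10, 17, 24, 31

5 Saturdays


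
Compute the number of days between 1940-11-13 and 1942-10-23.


From 1940-11-13 to 1942-10-23
1940-11-13: days before November = 31 + 29 + 31 + 30 + 31 + 30 + 31 + 31 + 30 + 31 = 305 (1940 is a leap year); day of year = 305 + 13 = 318
1942-10-23: days before October = 31 + 28 + 31 + 30 + 31 + 30 + 31 + 31 + 30 = 273 (1942 is not a leap year); day of year = 273 + 23 = 296
Rest of 1940: 366 - 318 = 48
Full years 1941 (365): 365
Total = 48 + 365 + 296 = 709

709 days


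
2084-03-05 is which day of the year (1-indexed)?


Date: March 5, 2084
Days in months 1 through 2: 60
Plus 5 days in March

Day of year: 65


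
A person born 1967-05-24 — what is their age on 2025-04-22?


Birth: 1967-05-24
Reference: 2025-04-22
Year difference: 2025 - 1967 = 58
Birthday not yet reached in 2025, subtract 1

57 years old


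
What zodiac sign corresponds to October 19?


Date: October 19
Conventional tropical zodiac dates: Libra from September 23 onward; Scorpio starts October 23
October 19 falls within the Libra range

Libra


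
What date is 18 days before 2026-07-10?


Start: 2026-07-10, subtract 18 days
Back 10 days from July 10 reaches June 30, 2026 -> 8 left
June 2026: 30 - 8 = 22 -> lands on June 22

Result: 2026-06-22


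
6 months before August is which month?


August is month 8
8 - 6 = 2

February


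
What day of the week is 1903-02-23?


Date: February 23, 1903
Anchor: Jan 1, 1903. With p = 1903 - 1 = 1902: (p + p//4 - p//100 + p//400) mod 7 = (1902 + 475 - 19 + 4) mod 7 = 2362 mod 7 = 3 -> Thursday (Mon=0 ... Sun=6)
Days before February (Jan): 31; offset = 31 + 23 - 1 = 53
Weekday index = (3 + 53) mod 7 = 0

Day of the week: Monday


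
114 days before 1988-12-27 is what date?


Start: 1988-12-27, subtract 114 days
Back 27 days from December 27 reaches November 30, 1988 -> 87 left
November 1988 has 30 days -> back to October 31, 1988 -> 57 left
October 1988 has 31 days -> back to September 30, 1988 -> 26 left
September 1988: 30 - 26 = 4 -> lands on September 4

Result: 1988-09-04


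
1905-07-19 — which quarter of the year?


Month: July (month 7)
Q1: Jan-Mar, Q2: Apr-Jun, Q3: Jul-Sep, Q4: Oct-Dec

Q3


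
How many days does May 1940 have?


May 1940

31 days


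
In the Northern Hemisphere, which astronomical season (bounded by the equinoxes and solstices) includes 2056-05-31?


Date: May 31
Astronomical Spring (approx.; exact equinox/solstice day varies by year): March 20 to June 20
May 31 falls within the Spring window

Spring


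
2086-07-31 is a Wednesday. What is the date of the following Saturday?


Current: Wednesday
Target: Saturday
Days ahead: 3

Next Saturday: 2086-08-03


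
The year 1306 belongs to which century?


Century = (year - 1) // 100 + 1
= (1306 - 1) // 100 + 1
= 1305 // 100 + 1
= 13 + 1

14th century


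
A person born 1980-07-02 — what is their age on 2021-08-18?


Birth: 1980-07-02
Reference: 2021-08-18
Year difference: 2021 - 1980 = 41

41 years old


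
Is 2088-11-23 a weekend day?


Anchor: Jan 1, 2088. With p = 2088 - 1 = 2087: (p + p//4 - p//100 + p//400) mod 7 = (2087 + 521 - 20 + 5) mod 7 = 2593 mod 7 = 3 -> Thursday (Mon=0 ... Sun=6)
Day of year: 328; offset = 327
Weekday index = (3 + 327) mod 7 = 1 -> Tuesday
Weekend days: Saturday, Sunday

No


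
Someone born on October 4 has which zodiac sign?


Date: October 4
Conventional tropical zodiac dates: Libra from September 23 onward; Scorpio starts October 23
October 4 falls within the Libra range

Libra


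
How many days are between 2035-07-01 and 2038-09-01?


From 2035-07-01 to 2038-09-01
2035-07-01: days before July = 31 + 28 + 31 + 30 + 31 + 30 = 181 (2035 is not a leap year); day of year = 181 + 1 = 182
2038-09-01: days before September = 31 + 28 + 31 + 30 + 31 + 30 + 31 + 31 = 243 (2038 is not a leap year); day of year = 243 + 1 = 244
Rest of 2035: 365 - 182 = 183
Full years 2036 (366), 2037 (365): 731
Total = 183 + 731 + 244 = 1158

1158 days


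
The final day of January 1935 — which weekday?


January 1935 has 31 days
Anchor: Jan 1, 1935. With p = 1935 - 1 = 1934: (p + p//4 - p//100 + p//400) mod 7 = (1934 + 483 - 19 + 4) mod 7 = 2402 mod 7 = 1 -> Tuesday (Mon=0 ... Sun=6)
January 1 is the anchor itself -> Tuesday
Last day offset: 31 - 1 = 30 days
Weekday index = (1 + 30) mod 7 = 3

Thursday, January 31


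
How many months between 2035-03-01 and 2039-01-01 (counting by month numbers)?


From March 2035 to January 2039
4 years * 12 = 48 months, minus 2 months = 46

46 months


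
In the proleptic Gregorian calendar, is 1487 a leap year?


Gregorian leap year rule: divisible by 4, but not by 100, unless also by 400.
1487 is not divisible by 4 -> not a leap year

No


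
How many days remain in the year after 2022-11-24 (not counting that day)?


Day of year: 328 of 365
Remaining = 365 - 328

37 days


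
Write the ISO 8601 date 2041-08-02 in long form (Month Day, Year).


ISO 2041-08-02 parses as year=2041, month=08, day=02
Month 8 -> August

August 2, 2041


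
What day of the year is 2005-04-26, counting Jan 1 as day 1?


Date: April 26, 2005
Days in months 1 through 3: 90
Plus 26 days in April

Day of year: 116


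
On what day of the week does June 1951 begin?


Target: June 1, 1951
Anchor: Jan 1, 1951. With p = 1951 - 1 = 1950: (p + p//4 - p//100 + p//400) mod 7 = (1950 + 487 - 19 + 4) mod 7 = 2422 mod 7 = 0 -> Monday (Mon=0 ... Sun=6)
Days before June (Jan-May): 151 days
Weekday index = (0 + 151) mod 7 = 4

Friday


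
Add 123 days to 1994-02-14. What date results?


Start: 1994-02-14, add 123 days
February 1994 has 28 days: 28 - 14 = 14 days to February 28 -> 109 left
March 1994 has 31 days -> 78 left
April 1994 has 30 days -> 48 left
May 1994 has 31 days -> 17 left
June 1994: 17 <= 30 -> lands on June 17

Result: 1994-06-17


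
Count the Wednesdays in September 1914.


September 1914 has 30 days
Anchor: Jan 1, 1914. With p = 1914 - 1 = 1913: (p + p//4 - p//100 + p//400) mod 7 = (1913 + 478 - 19 + 4) mod 7 = 2376 mod 7 = 3 -> Thursday (Mon=0 ... Sun=6)
Days before September (Jan-Aug): 243; September 1 index = (3 + 243) mod 7 = 1 -> Tuesday
First Wednesday is September 2
Wednesdays: 2, 9, 16, 23, 30

5 Wednesdays


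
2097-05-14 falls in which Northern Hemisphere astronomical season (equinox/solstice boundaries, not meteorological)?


Date: May 14
Astronomical Spring (approx.; exact equinox/solstice day varies by year): March 20 to June 20
May 14 falls within the Spring window

Spring


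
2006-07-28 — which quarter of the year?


Month: July (month 7)
Q1: Jan-Mar, Q2: Apr-Jun, Q3: Jul-Sep, Q4: Oct-Dec

Q3


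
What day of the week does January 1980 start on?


Target: January 1, 1980
Anchor: Jan 1, 1980. With p = 1980 - 1 = 1979: (p + p//4 - p//100 + p//400) mod 7 = (1979 + 494 - 19 + 4) mod 7 = 2458 mod 7 = 1 -> Tuesday (Mon=0 ... Sun=6)
Offset from anchor: 0 days
Weekday index = (1 + 0) mod 7 = 1

Tuesday


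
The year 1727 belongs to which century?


Century = (year - 1) // 100 + 1
= (1727 - 1) // 100 + 1
= 1726 // 100 + 1
= 17 + 1

18th century


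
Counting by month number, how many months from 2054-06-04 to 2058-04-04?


From June 2054 to April 2058
4 years * 12 = 48 months, minus 2 months = 46

46 months


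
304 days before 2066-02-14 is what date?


Start: 2066-02-14, subtract 304 days
Back 14 days from February 14 reaches January 31, 2066 -> 290 left
January 2066 has 31 days -> back to December 31, 2065 -> 259 left
December 2065 has 31 days -> back to November 30, 2065 -> 228 left
November 2065 has 30 days -> back to October 31, 2065 -> 198 left
October 2065 has 31 days -> back to September 30, 2065 -> 167 left
September 2065 has 30 days -> back to August 31, 2065 -> 137 left
August 2065 has 31 days -> back to July 31, 2065 -> 106 left
July 2065 has 31 days -> back to June 30, 2065 -> 75 left
June 2065 has 30 days -> back to May 31, 2065 -> 45 left
May 2065 has 31 days -> back to April 30, 2065 -> 14 left
April 2065: 30 - 14 = 16 -> lands on April 16

Result: 2065-04-16


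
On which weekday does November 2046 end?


November 2046 has 30 days
Anchor: Jan 1, 2046. With p = 2046 - 1 = 2045: (p + p//4 - p//100 + p//400) mod 7 = (2045 + 511 - 20 + 5) mod 7 = 2541 mod 7 = 0 -> Monday (Mon=0 ... Sun=6)
Days before November (Jan-Oct): 304; November 1 index = (0 + 304) mod 7 = 3 -> Thursday
Last day offset: 30 - 1 = 29 days
Weekday index = (3 + 29) mod 7 = 4

Friday, November 30


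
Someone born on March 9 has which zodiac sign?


Date: March 9
Conventional tropical zodiac dates: Pisces from February 19 onward; Aries starts March 21
March 9 falls within the Pisces range

Pisces


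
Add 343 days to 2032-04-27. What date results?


Start: 2032-04-27, add 343 days
April 2032 has 30 days: 30 - 27 = 3 days to April 30 -> 340 left
May 2032 has 31 days -> 309 left
June 2032 has 30 days -> 279 left
July 2032 has 31 days -> 248 left
August 2032 has 31 days -> 217 left
September 2032 has 30 days -> 187 left
October 2032 has 31 days -> 156 left
November 2032 has 30 days -> 126 left
December 2032 has 31 days -> 95 left
January 2033 has 31 days -> 64 left
February 2033 has 28 days -> 36 left
March 2033 has 31 days -> 5 left
April 2033: 5 <= 30 -> lands on April 5

Result: 2033-04-05


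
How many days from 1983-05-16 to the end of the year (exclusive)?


Day of year: 136 of 365
Remaining = 365 - 136

229 days


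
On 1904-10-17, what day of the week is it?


Date: October 17, 1904
Anchor: Jan 1, 1904. With p = 1904 - 1 = 1903: (p + p//4 - p//100 + p//400) mod 7 = (1903 + 475 - 19 + 4) mod 7 = 2363 mod 7 = 4 -> Friday (Mon=0 ... Sun=6)
Days before October (Jan-Sep): 274; offset = 274 + 17 - 1 = 290
Weekday index = (4 + 290) mod 7 = 0

Day of the week: Monday


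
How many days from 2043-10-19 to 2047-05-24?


From 2043-10-19 to 2047-05-24
2043-10-19: days before October = 31 + 28 + 31 + 30 + 31 + 30 + 31 + 31 + 30 = 273 (2043 is not a leap year); day of year = 273 + 19 = 292
2047-05-24: days before May = 31 + 28 + 31 + 30 = 120 (2047 is not a leap year); day of year = 120 + 24 = 144
Rest of 2043: 365 - 292 = 73
Full years 2044 (366), 2045 (365), 2046 (365): 1096
Total = 73 + 1096 + 144 = 1313

1313 days


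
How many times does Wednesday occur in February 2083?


February 2083 has 28 days
Anchor: Jan 1, 2083. With p = 2083 - 1 = 2082: (p + p//4 - p//100 + p//400) mod 7 = (2082 + 520 - 20 + 5) mod 7 = 2587 mod 7 = 4 -> Friday (Mon=0 ... Sun=6)
Days before February (Jan): 31; February 1 index = (4 + 31) mod 7 = 0 -> Monday
First Wednesday is February 3
Wednesdays: 3, 10, 17, 24

4 Wednesdays


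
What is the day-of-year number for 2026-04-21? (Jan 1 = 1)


Date: April 21, 2026
Days in months 1 through 3: 90
Plus 21 days in April

Day of year: 111


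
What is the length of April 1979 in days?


April 1979

30 days


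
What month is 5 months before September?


September is month 9
9 - 5 = 4

April


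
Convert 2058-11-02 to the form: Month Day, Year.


ISO 2058-11-02 parses as year=2058, month=11, day=02
Month 11 -> November

November 2, 2058


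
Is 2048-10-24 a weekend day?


Anchor: Jan 1, 2048. With p = 2048 - 1 = 2047: (p + p//4 - p//100 + p//400) mod 7 = (2047 + 511 - 20 + 5) mod 7 = 2543 mod 7 = 2 -> Wednesday (Mon=0 ... Sun=6)
Day of year: 298; offset = 297
Weekday index = (2 + 297) mod 7 = 5 -> Saturday
Weekend days: Saturday, Sunday

Yes


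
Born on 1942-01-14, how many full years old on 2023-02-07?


Birth: 1942-01-14
Reference: 2023-02-07
Year difference: 2023 - 1942 = 81

81 years old


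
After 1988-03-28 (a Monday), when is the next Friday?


Current: Monday
Target: Friday
Days ahead: 4

Next Friday: 1988-04-01


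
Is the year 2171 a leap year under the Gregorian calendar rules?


Gregorian leap year rule: divisible by 4, but not by 100, unless also by 400.
2171 is not divisible by 4 -> not a leap year

No


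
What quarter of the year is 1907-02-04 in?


Month: February (month 2)
Q1: Jan-Mar, Q2: Apr-Jun, Q3: Jul-Sep, Q4: Oct-Dec

Q1


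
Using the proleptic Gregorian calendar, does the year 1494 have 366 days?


Gregorian leap year rule: divisible by 4, but not by 100, unless also by 400.
1494 is not divisible by 4 -> not a leap year

No


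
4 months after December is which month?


December is month 12
12 + 4 = 16; wrap: 16 - 12 = 4

April


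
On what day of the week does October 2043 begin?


Target: October 1, 2043
Anchor: Jan 1, 2043. With p = 2043 - 1 = 2042: (p + p//4 - p//100 + p//400) mod 7 = (2042 + 510 - 20 + 5) mod 7 = 2537 mod 7 = 3 -> Thursday (Mon=0 ... Sun=6)
Days before October (Jan-Sep): 273 days
Weekday index = (3 + 273) mod 7 = 3

Thursday


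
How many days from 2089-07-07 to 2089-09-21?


From 2089-07-07 to 2089-09-21
2089-07-07: days before July = 31 + 28 + 31 + 30 + 31 + 30 = 181 (2089 is not a leap year); day of year = 181 + 7 = 188
2089-09-21: days before September = 31 + 28 + 31 + 30 + 31 + 30 + 31 + 31 = 243 (2089 is not a leap year); day of year = 243 + 21 = 264
Same year: 264 - 188 = 76

76 days


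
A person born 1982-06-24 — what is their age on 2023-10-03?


Birth: 1982-06-24
Reference: 2023-10-03
Year difference: 2023 - 1982 = 41

41 years old


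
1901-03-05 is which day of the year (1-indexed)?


Date: March 5, 1901
Days in months 1 through 2: 59
Plus 5 days in March

Day of year: 64


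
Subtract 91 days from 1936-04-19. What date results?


Start: 1936-04-19, subtract 91 days
Back 19 days from April 19 reaches March 31, 1936 -> 72 left
March 1936 has 31 days -> back to February 29, 1936 -> 41 left
February 1936 has 29 days -> back to January 31, 1936 -> 12 left
January 1936: 31 - 12 = 19 -> lands on January 19

Result: 1936-01-19


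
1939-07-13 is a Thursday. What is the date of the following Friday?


Current: Thursday
Target: Friday
Days ahead: 1

Next Friday: 1939-07-14


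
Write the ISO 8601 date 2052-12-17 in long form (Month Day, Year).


ISO 2052-12-17 parses as year=2052, month=12, day=17
Month 12 -> December

December 17, 2052


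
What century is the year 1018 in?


Century = (year - 1) // 100 + 1
= (1018 - 1) // 100 + 1
= 1017 // 100 + 1
= 10 + 1

11th century


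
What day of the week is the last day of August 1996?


August 1996 has 31 days
Anchor: Jan 1, 1996. With p = 1996 - 1 = 1995: (p + p//4 - p//100 + p//400) mod 7 = (1995 + 498 - 19 + 4) mod 7 = 2478 mod 7 = 0 -> Monday (Mon=0 ... Sun=6)
Days before August (Jan-Jul): 213; August 1 index = (0 + 213) mod 7 = 3 -> Thursday
Last day offset: 31 - 1 = 30 days
Weekday index = (3 + 30) mod 7 = 5

Saturday, August 31


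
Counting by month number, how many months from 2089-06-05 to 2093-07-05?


From June 2089 to July 2093
4 years * 12 = 48 months, plus 1 month = 49

49 months


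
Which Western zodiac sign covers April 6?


Date: April 6
Conventional tropical zodiac dates: Aries from March 21 onward; Taurus starts April 20
April 6 falls within the Aries range

Aries


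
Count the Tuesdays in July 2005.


July 2005 has 31 days
Anchor: Jan 1, 2005. With p = 2005 - 1 = 2004: (p + p//4 - p//100 + p//400) mod 7 = (2004 + 501 - 20 + 5) mod 7 = 2490 mod 7 = 5 -> Saturday (Mon=0 ... Sun=6)
Days before July (Jan-Jun): 181; July 1 index = (5 + 181) mod 7 = 4 -> Friday
First Tuesday is July 5
Tuesdays: 5, 12, 19, 26

4 Tuesdays


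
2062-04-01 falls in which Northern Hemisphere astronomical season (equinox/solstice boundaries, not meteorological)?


Date: April 1
Astronomical Spring (approx.; exact equinox/solstice day varies by year): March 20 to June 20
April 1 falls within the Spring window

Spring


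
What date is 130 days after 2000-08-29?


Start: 2000-08-29, add 130 days
August 2000 has 31 days: 31 - 29 = 2 days to August 31 -> 128 left
September 2000 has 30 days -> 98 left
October 2000 has 31 days -> 67 left
November 2000 has 30 days -> 37 left
December 2000 has 31 days -> 6 left
January 2001: 6 <= 31 -> lands on January 6

Result: 2001-01-06


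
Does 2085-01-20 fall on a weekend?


Anchor: Jan 1, 2085. With p = 2085 - 1 = 2084: (p + p//4 - p//100 + p//400) mod 7 = (2084 + 521 - 20 + 5) mod 7 = 2590 mod 7 = 0 -> Monday (Mon=0 ... Sun=6)
Day of year: 20; offset = 19
Weekday index = (0 + 19) mod 7 = 5 -> Saturday
Weekend days: Saturday, Sunday

Yes


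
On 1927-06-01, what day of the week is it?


Date: June 1, 1927
Anchor: Jan 1, 1927. With p = 1927 - 1 = 1926: (p + p//4 - p//100 + p//400) mod 7 = (1926 + 481 - 19 + 4) mod 7 = 2392 mod 7 = 5 -> Saturday (Mon=0 ... Sun=6)
Days before June (Jan-May): 151; offset = 151 + 1 - 1 = 151
Weekday index = (5 + 151) mod 7 = 2

Day of the week: Wednesday


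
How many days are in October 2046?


October 2046

31 days


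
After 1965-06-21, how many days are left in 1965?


Day of year: 172 of 365
Remaining = 365 - 172

193 days


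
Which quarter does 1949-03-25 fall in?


Month: March (month 3)
Q1: Jan-Mar, Q2: Apr-Jun, Q3: Jul-Sep, Q4: Oct-Dec

Q1


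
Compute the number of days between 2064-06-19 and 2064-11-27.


From 2064-06-19 to 2064-11-27
2064-06-19: days before June = 31 + 29 + 31 + 30 + 31 = 152 (2064 is a leap year); day of year = 152 + 19 = 171
2064-11-27: days before November = 31 + 29 + 31 + 30 + 31 + 30 + 31 + 31 + 30 + 31 = 305 (2064 is a leap year); day of year = 305 + 27 = 332
Same year: 332 - 171 = 161

161 days


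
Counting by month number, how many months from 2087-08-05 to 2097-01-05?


From August 2087 to January 2097
10 years * 12 = 120 months, minus 7 months = 113

113 months


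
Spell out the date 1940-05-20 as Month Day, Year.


ISO 1940-05-20 parses as year=1940, month=05, day=20
Month 5 -> May

May 20, 1940


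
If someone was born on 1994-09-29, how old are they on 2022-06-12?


Birth: 1994-09-29
Reference: 2022-06-12
Year difference: 2022 - 1994 = 28
Birthday not yet reached in 2022, subtract 1

27 years old


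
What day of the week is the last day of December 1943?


December 1943 has 31 days
Anchor: Jan 1, 1943. With p = 1943 - 1 = 1942: (p + p//4 - p//100 + p//400) mod 7 = (1942 + 485 - 19 + 4) mod 7 = 2412 mod 7 = 4 -> Friday (Mon=0 ... Sun=6)
Days before December (Jan-Nov): 334; December 1 index = (4 + 334) mod 7 = 2 -> Wednesday
Last day offset: 31 - 1 = 30 days
Weekday index = (2 + 30) mod 7 = 4

Friday, December 31


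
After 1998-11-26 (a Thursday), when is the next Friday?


Current: Thursday
Target: Friday
Days ahead: 1

Next Friday: 1998-11-27


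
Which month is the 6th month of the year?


Month 6 of 12

June


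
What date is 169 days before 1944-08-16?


Start: 1944-08-16, subtract 169 days
Back 16 days from August 16 reaches July 31, 1944 -> 153 left
July 1944 has 31 days -> back to June 30, 1944 -> 122 left
June 1944 has 30 days -> back to May 31, 1944 -> 92 left
May 1944 has 31 days -> back to April 30, 1944 -> 61 left
April 1944 has 30 days -> back to March 31, 1944 -> 31 left
March 1944 has 31 days -> back to February 29, 1944 -> 0 left
February 1944: 29 - 0 = 29 -> lands on February 29

Result: 1944-02-29


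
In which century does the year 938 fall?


Century = (year - 1) // 100 + 1
= (938 - 1) // 100 + 1
= 937 // 100 + 1
= 9 + 1

10th century


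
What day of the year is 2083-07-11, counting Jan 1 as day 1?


Date: July 11, 2083
Days in months 1 through 6: 181
Plus 11 days in July

Day of year: 192


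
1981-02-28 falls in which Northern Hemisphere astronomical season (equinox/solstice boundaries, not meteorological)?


Date: February 28
Astronomical Winter (approx.; exact equinox/solstice day varies by year): December 21 to March 19
February 28 falls within the Winter window

Winter


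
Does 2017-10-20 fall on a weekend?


Anchor: Jan 1, 2017. With p = 2017 - 1 = 2016: (p + p//4 - p//100 + p//400) mod 7 = (2016 + 504 - 20 + 5) mod 7 = 2505 mod 7 = 6 -> Sunday (Mon=0 ... Sun=6)
Day of year: 293; offset = 292
Weekday index = (6 + 292) mod 7 = 4 -> Friday
Weekend days: Saturday, Sunday

No


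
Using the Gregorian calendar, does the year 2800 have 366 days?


Gregorian leap year rule: divisible by 4, but not by 100, unless also by 400.
2800 is divisible by 400 -> leap year

Yes


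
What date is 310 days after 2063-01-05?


Start: 2063-01-05, add 310 days
January 2063 has 31 days: 31 - 5 = 26 days to January 31 -> 284 left
February 2063 has 28 days -> 256 left
March 2063 has 31 days -> 225 left
April 2063 has 30 days -> 195 left
May 2063 has 31 days -> 164 left
June 2063 has 30 days -> 134 left
July 2063 has 31 days -> 103 left
August 2063 has 31 days -> 72 left
September 2063 has 30 days -> 42 left
October 2063 has 31 days -> 11 left
November 2063: 11 <= 30 -> lands on November 11

Result: 2063-11-11


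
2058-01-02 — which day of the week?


Date: January 2, 2058
Anchor: Jan 1, 2058. With p = 2058 - 1 = 2057: (p + p//4 - p//100 + p//400) mod 7 = (2057 + 514 - 20 + 5) mod 7 = 2556 mod 7 = 1 -> Tuesday (Mon=0 ... Sun=6)
Days into year = 2 - 1 = 1
Weekday index = (1 + 1) mod 7 = 2

Day of the week: Wednesday


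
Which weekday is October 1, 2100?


Target: October 1, 2100
Anchor: Jan 1, 2100. With p = 2100 - 1 = 2099: (p + p//4 - p//100 + p//400) mod 7 = (2099 + 524 - 20 + 5) mod 7 = 2608 mod 7 = 4 -> Friday (Mon=0 ... Sun=6)
Days before October (Jan-Sep): 273 days
Weekday index = (4 + 273) mod 7 = 4

Friday


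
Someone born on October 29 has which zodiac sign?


Date: October 29
Conventional tropical zodiac dates: Scorpio from October 23 onward; Sagittarius starts November 22
October 29 falls within the Scorpio range

Scorpio


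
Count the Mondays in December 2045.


December 2045 has 31 days
Anchor: Jan 1, 2045. With p = 2045 - 1 = 2044: (p + p//4 - p//100 + p//400) mod 7 = (2044 + 511 - 20 + 5) mod 7 = 2540 mod 7 = 6 -> Sunday (Mon=0 ... Sun=6)
Days before December (Jan-Nov): 334; December 1 index = (6 + 334) mod 7 = 4 -> Friday
First Monday is December 4
Mondays: 4, 11, 18, 25

4 Mondays


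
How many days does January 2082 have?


January 2082

31 days


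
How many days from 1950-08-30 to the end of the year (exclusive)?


Day of year: 242 of 365
Remaining = 365 - 242

123 days


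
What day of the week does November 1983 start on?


Target: November 1, 1983
Anchor: Jan 1, 1983. With p = 1983 - 1 = 1982: (p + p//4 - p//100 + p//400) mod 7 = (1982 + 495 - 19 + 4) mod 7 = 2462 mod 7 = 5 -> Saturday (Mon=0 ... Sun=6)
Days before November (Jan-Oct): 304 days
Weekday index = (5 + 304) mod 7 = 1

Tuesday


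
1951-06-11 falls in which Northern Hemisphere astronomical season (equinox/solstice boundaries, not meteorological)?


Date: June 11
Astronomical Spring (approx.; exact equinox/solstice day varies by year): March 20 to June 20
June 11 falls within the Spring window

Spring


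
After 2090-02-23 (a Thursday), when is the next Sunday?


Current: Thursday
Target: Sunday
Days ahead: 3

Next Sunday: 2090-02-26


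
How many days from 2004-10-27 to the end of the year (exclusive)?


Day of year: 301 of 366
Remaining = 366 - 301

65 days


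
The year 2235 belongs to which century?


Century = (year - 1) // 100 + 1
= (2235 - 1) // 100 + 1
= 2234 // 100 + 1
= 22 + 1

23rd century


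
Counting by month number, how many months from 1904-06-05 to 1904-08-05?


From June 1904 to August 1904
0 years * 12 = 0 months, plus 2 months = 2

2 months


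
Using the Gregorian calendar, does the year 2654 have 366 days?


Gregorian leap year rule: divisible by 4, but not by 100, unless also by 400.
2654 is not divisible by 4 -> not a leap year

No


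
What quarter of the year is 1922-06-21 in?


Month: June (month 6)
Q1: Jan-Mar, Q2: Apr-Jun, Q3: Jul-Sep, Q4: Oct-Dec

Q2


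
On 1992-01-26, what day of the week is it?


Date: January 26, 1992
Anchor: Jan 1, 1992. With p = 1992 - 1 = 1991: (p + p//4 - p//100 + p//400) mod 7 = (1991 + 497 - 19 + 4) mod 7 = 2473 mod 7 = 2 -> Wednesday (Mon=0 ... Sun=6)
Days into year = 26 - 1 = 25
Weekday index = (2 + 25) mod 7 = 6

Day of the week: Sunday


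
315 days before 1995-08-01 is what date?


Start: 1995-08-01, subtract 315 days
Back 1 day from August 1 reaches July 31, 1995 -> 314 left
July 1995 has 31 days -> back to June 30, 1995 -> 283 left
June 1995 has 30 days -> back to May 31, 1995 -> 253 left
May 1995 has 31 days -> back to April 30, 1995 -> 222 left
April 1995 has 30 days -> back to March 31, 1995 -> 192 left
March 1995 has 31 days -> back to February 28, 1995 -> 161 left
February 1995 has 28 days -> back to January 31, 1995 -> 133 left
January 1995 has 31 days -> back to December 31, 1994 -> 102 left
December 1994 has 31 days -> back to November 30, 1994 -> 71 left
November 1994 has 30 days -> back to October 31, 1994 -> 41 left
October 1994 has 31 days -> back to September 30, 1994 -> 10 left
September 1994: 30 - 10 = 20 -> lands on September 20

Result: 1994-09-20


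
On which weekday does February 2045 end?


February 2045 has 28 days
Anchor: Jan 1, 2045. With p = 2045 - 1 = 2044: (p + p//4 - p//100 + p//400) mod 7 = (2044 + 511 - 20 + 5) mod 7 = 2540 mod 7 = 6 -> Sunday (Mon=0 ... Sun=6)
Days before February (Jan): 31; February 1 index = (6 + 31) mod 7 = 2 -> Wednesday
Last day offset: 28 - 1 = 27 days
Weekday index = (2 + 27) mod 7 = 1

Tuesday, February 28


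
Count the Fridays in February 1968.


February 1968 has 29 days
Anchor: Jan 1, 1968. With p = 1968 - 1 = 1967: (p + p//4 - p//100 + p//400) mod 7 = (1967 + 491 - 19 + 4) mod 7 = 2443 mod 7 = 0 -> Monday (Mon=0 ... Sun=6)
Days before February (Jan): 31; February 1 index = (0 + 31) mod 7 = 3 -> Thursday
First Friday is February 2
Fridays: 2, 9, 16, 23

4 Fridays
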